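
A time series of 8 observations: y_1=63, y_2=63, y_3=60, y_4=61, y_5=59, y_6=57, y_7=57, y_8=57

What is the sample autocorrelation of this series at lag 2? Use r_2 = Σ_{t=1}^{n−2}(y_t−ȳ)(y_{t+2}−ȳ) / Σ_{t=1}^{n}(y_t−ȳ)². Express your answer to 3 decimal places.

0.231

Mean ȳ = (63 + 63 + 60 + 61 + 59 + 57 + 57 + 57)/8 = 59.6250
Numerator Σ_{t=1}^{6}(y_t−ȳ)(y_{t+2}−ȳ) = 10.5938
Denominator Σ(y_t−ȳ)² = 45.8750
r_2 = 10.5938 / 45.8750 = 0.231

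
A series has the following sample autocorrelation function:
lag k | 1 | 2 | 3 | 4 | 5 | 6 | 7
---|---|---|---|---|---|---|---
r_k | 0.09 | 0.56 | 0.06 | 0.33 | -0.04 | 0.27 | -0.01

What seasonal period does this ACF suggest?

The largest autocorrelation is r_2 = 0.56, with weaker echoes at lags 4 (0.33) and 6 (0.27); the remaining lags stay at or below 0.09.
The dominant spike at lag 2 indicates a seasonal period of 2.

2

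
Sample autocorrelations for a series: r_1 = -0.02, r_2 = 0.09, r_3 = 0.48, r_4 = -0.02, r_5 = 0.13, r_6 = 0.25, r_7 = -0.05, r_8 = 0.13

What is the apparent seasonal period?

3

The largest autocorrelation is r_3 = 0.48, with a weaker echo at lag 6 (0.25); the remaining lags stay at or below 0.13.
The dominant spike at lag 3 indicates a seasonal period of 3.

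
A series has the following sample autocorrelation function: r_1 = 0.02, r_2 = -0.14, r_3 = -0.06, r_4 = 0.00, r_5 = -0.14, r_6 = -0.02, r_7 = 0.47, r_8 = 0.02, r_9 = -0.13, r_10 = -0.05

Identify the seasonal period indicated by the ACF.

7

The largest autocorrelation is r_7 = 0.47; the remaining lags stay at or below 0.02.
The dominant spike at lag 7 indicates a seasonal period of 7.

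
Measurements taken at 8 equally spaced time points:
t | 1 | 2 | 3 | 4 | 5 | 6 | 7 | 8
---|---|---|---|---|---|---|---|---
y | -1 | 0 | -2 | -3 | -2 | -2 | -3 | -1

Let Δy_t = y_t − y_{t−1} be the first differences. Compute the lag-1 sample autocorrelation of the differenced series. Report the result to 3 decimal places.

-0.250

First differences Δy: 1, -2, -1, 1, 0, -1, 2
Mean of differences = 0.0000
Numerator Σ(Δy_t−Δȳ)(Δy_{t+1}−Δȳ) = -3.0000
Denominator Σ(Δy_t−Δȳ)² = 12.0000
r_1(Δy) = -3.0000 / 12.0000 = -0.250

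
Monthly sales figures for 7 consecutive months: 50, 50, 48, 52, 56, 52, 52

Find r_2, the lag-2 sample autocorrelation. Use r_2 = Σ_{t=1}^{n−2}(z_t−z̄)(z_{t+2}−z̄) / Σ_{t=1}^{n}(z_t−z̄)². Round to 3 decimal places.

Mean z̄ = (50 + 50 + 48 + 52 + 56 + 52 + 52)/7 = 51.4286
Deviations from mean: -1.4286, -1.4286, -3.4286, 0.5714, 4.5714, 0.5714, 0.5714
Numerator Σ_{t=1}^{5}(z_t−z̄)(z_{t+2}−z̄) = -8.6531
Denominator Σ(z_t−z̄)² = 37.7143
r_2 = -8.6531 / 37.7143 = -0.229

-0.229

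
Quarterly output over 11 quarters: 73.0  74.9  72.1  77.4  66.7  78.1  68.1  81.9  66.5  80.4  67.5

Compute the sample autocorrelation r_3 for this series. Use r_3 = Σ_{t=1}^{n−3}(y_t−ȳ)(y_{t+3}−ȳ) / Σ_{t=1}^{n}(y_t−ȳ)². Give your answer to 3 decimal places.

Mean ȳ = (73.0 + 74.9 + 72.1 + 77.4 + 66.7 + 78.1 + 68.1 + 81.9 + 66.5 + 80.4 + 67.5)/11 = 73.3273
Numerator Σ_{t=1}^{8}(y_t−ȳ)(y_{t+3}−ȳ) = -215.2277
Denominator Σ(y_t−ȳ)² = 318.7818
r_3 = -215.2277 / 318.7818 = -0.675

-0.675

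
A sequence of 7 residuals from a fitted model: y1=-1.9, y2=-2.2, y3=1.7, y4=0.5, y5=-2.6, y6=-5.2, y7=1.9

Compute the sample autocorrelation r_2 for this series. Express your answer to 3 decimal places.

Mean ȳ = (-1.9 − 2.2 + 1.7 + 0.5 − 2.6 − 5.2 + 1.9)/7 = -1.1143
Deviations from mean: -0.7857, -1.0857, 2.8143, 1.6143, -1.4857, -4.0857, 3.0143
Numerator Σ_{t=1}^{5}(y_t−ȳ)(y_{t+2}−ȳ) = -19.2190
Denominator Σ(y_t−ȳ)² = 40.3086
r_2 = -19.2190 / 40.3086 = -0.477

-0.477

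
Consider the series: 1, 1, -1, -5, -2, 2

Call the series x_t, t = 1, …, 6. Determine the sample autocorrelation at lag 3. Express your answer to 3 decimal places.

-0.310

Mean x̄ = (1 + 1 − 1 − 5 − 2 + 2)/6 = -0.6667
Deviations from mean: 1.6667, 1.6667, -0.3333, -4.3333, -1.3333, 2.6667
Σ(x_t−x̄)(x_{t+3}−x̄) = (-7.2222) + (-2.2222) + (-0.8889) = -10.3333
Denominator Σ(x_t−x̄)² = 33.3333
r_3 = -10.3333 / 33.3333 = -0.310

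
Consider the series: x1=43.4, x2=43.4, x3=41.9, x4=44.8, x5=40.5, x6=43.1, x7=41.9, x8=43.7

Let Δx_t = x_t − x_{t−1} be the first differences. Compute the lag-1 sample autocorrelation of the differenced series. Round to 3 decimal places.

First differences Δx: 0.0, -1.5, 2.9, -4.3, 2.6, -1.2, 1.8
Mean of differences = 0.0429
Numerator Σ(Δx_t−Δx̄)(Δx_{t+1}−Δx̄) = -33.2176
Denominator Σ(Δx_t−Δx̄)² = 40.5771
r_1(Δx) = -33.2176 / 40.5771 = -0.819

-0.819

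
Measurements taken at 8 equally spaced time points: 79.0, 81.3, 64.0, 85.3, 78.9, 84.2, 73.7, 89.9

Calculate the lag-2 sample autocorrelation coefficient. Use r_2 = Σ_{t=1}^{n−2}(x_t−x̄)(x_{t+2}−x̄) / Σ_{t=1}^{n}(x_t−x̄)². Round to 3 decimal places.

0.243

Mean x̄ = (79.0 + 81.3 + 64.0 + 85.3 + 78.9 + 84.2 + 73.7 + 89.9)/8 = 79.5375
Numerator Σ_{t=1}^{6}(x_t−x̄)(x_{t+2}−x̄) = 107.3172
Denominator Σ(x_t−x̄)² = 441.6188
r_2 = 107.3172 / 441.6188 = 0.243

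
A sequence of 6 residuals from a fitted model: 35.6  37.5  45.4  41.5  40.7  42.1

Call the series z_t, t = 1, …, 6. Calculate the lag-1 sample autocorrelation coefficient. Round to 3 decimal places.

Mean z̄ = (35.6 + 37.5 + 45.4 + 41.5 + 40.7 + 42.1)/6 = 40.4667
Deviations from mean: -4.8667, -2.9667, 4.9333, 1.0333, 0.2333, 1.6333
Σ(z_t−z̄)(z_{t+1}−z̄) = (14.4378) + (-14.6356) + (5.0978) + (0.2411) + (0.3811) = 5.5222
Denominator Σ(z_t−z̄)² = 60.6133
r_1 = 5.5222 / 60.6133 = 0.091

0.091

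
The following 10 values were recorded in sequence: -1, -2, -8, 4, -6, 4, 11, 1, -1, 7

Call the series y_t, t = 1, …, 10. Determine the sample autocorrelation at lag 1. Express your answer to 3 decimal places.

-0.062

Mean ȳ = (-1 − 2 − 8 + 4 − 6 + 4 + 11 + 1 − 1 + 7)/10 = 0.9000
Numerator Σ_{t=1}^{9}(y_t−ȳ)(y_{t+1}−ȳ) = -18.5100
Denominator Σ(y_t−ȳ)² = 300.9000
r_1 = -18.5100 / 300.9000 = -0.062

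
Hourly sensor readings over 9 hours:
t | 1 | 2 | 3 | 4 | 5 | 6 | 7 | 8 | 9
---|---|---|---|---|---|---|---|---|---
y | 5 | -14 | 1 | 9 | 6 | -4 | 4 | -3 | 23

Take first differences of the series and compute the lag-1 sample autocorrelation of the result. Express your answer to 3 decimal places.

-0.336

First differences Δy: -19, 15, 8, -3, -10, 8, -7, 26
Mean of differences = 2.2500
Numerator Σ(Δy_t−Δȳ)(Δy_{t+1}−Δȳ) = -506.8125
Denominator Σ(Δy_t−Δȳ)² = 1507.5000
r_1(Δy) = -506.8125 / 1507.5000 = -0.336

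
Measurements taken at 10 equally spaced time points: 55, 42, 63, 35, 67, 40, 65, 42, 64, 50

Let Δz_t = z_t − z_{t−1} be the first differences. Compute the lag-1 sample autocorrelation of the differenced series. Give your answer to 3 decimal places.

-0.939

First differences Δz: -13, 21, -28, 32, -27, 25, -23, 22, -14
Mean of differences = -0.5556
Numerator Σ(Δz_t−Δz̄)(Δz_{t+1}−Δz̄) = -4673.0864
Denominator Σ(Δz_t−Δz̄)² = 4978.2222
r_1(Δz) = -4673.0864 / 4978.2222 = -0.939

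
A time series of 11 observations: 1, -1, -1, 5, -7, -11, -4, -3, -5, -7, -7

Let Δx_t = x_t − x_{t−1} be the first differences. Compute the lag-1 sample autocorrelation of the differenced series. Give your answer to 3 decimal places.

First differences Δx: -2, 0, 6, -12, -4, 7, 1, -2, -2, 0
Mean of differences = -0.8000
Numerator Σ(Δx_t−Δx̄)(Δx_{t+1}−Δx̄) = -48.4400
Denominator Σ(Δx_t−Δx̄)² = 251.6000
r_1(Δx) = -48.4400 / 251.6000 = -0.193

-0.193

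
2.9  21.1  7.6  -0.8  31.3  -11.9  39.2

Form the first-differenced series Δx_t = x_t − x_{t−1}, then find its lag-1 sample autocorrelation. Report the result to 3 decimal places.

-0.653

First differences Δx: 18.2, -13.5, -8.4, 32.1, -43.2, 51.1
Mean of differences = 6.0500
Numerator Σ(Δx_t−Δx̄)(Δx_{t+1}−Δx̄) = -3833.1325
Denominator Σ(Δx_t−Δx̄)² = 5872.2950
r_1(Δx) = -3833.1325 / 5872.2950 = -0.653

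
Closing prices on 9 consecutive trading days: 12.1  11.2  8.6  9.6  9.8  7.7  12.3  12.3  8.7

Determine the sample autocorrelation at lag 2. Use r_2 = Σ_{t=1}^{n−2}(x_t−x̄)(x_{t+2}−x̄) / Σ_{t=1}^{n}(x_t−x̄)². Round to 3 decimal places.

Mean x̄ = (12.1 + 11.2 + 8.6 + 9.6 + 9.8 + 7.7 + 12.3 + 12.3 + 8.7)/9 = 10.2556
Σ(x_t−x̄)(x_{t+2}−x̄) = (-3.0536) + (-0.6191) + (0.7542) + (1.6753) + (-0.9314) + (-5.2247) + (-3.1802) = -10.5795
Denominator Σ(x_t−x̄)² = 24.9822
r_2 = -10.5795 / 24.9822 = -0.423

-0.423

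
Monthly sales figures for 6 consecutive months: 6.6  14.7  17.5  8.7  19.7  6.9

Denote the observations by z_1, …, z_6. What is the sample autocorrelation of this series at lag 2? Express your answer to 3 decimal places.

0.121

Mean z̄ = (6.6 + 14.7 + 17.5 + 8.7 + 19.7 + 6.9)/6 = 12.3500
Deviations from mean: -5.7500, 2.3500, 5.1500, -3.6500, 7.3500, -5.4500
Σ(z_t−z̄)(z_{t+2}−z̄) = (-29.6125) + (-8.5775) + (37.8525) + (19.8925) = 19.5550
Denominator Σ(z_t−z̄)² = 162.1550
r_2 = 19.5550 / 162.1550 = 0.121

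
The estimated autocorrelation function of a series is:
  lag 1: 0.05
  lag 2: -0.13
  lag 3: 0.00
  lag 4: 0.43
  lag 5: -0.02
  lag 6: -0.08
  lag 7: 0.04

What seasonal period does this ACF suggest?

The largest autocorrelation is r_4 = 0.43; the remaining lags stay at or below 0.05.
The dominant spike at lag 4 indicates a seasonal period of 4.

4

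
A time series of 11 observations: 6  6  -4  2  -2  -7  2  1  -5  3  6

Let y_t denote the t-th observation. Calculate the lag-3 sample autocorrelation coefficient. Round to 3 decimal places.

Mean ȳ = (6 + 6 − 4 + 2 − 2 − 7 + 2 + 1 − 5 + 3 + 6)/11 = 0.7273
Numerator Σ_{t=1}^{8}(y_t−ȳ)(y_{t+3}−ȳ) = 78.3223
Denominator Σ(y_t−ȳ)² = 214.1818
r_3 = 78.3223 / 214.1818 = 0.366

0.366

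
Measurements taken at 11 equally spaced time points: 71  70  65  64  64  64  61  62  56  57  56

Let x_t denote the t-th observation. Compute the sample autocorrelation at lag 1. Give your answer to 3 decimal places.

Mean x̄ = (71 + 70 + 65 + 64 + 64 + 64 + 61 + 62 + 56 + 57 + 56)/11 = 62.7273
Numerator Σ_{t=1}^{10}(x_t−x̄)(x_{t+1}−x̄) = 163.8347
Denominator Σ(x_t−x̄)² = 258.1818
r_1 = 163.8347 / 258.1818 = 0.635

0.635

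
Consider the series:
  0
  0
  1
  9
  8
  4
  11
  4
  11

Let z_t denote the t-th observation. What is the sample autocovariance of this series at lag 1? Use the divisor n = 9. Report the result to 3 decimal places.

2.136

Mean z̄ = (0 + 0 + 1 + 9 + 8 + 4 + 11 + 4 + 11)/9 = 5.3333
Σ_{t=1}^{8}(z_t−z̄)(z_{t+1}−z̄) = 19.2222
γ_1 = 19.2222 / 9 = 2.136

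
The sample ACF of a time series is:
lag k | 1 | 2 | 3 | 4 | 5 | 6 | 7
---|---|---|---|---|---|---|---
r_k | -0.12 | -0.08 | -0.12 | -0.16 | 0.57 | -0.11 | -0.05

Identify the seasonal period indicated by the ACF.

5

The largest autocorrelation is r_5 = 0.57; the remaining lags stay at or below -0.05.
The dominant spike at lag 5 indicates a seasonal period of 5.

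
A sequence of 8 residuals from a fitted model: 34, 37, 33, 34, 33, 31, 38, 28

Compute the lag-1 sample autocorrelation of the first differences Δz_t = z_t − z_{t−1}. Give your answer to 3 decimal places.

First differences Δz: 3, -4, 1, -1, -2, 7, -10
Mean of differences = -0.8571
Numerator Σ(Δz_t−Δz̄)(Δz_{t+1}−Δz̄) = -98.8776
Denominator Σ(Δz_t−Δz̄)² = 174.8571
r_1(Δz) = -98.8776 / 174.8571 = -0.565

-0.565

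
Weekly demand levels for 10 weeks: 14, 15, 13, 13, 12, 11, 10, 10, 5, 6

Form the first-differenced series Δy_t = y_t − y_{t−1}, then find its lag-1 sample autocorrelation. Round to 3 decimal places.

First differences Δy: 1, -2, 0, -1, -1, -1, 0, -5, 1
Mean of differences = -0.8889
Numerator Σ(Δy_t−Δȳ)(Δy_{t+1}−Δȳ) = -14.6790
Denominator Σ(Δy_t−Δȳ)² = 26.8889
r_1(Δy) = -14.6790 / 26.8889 = -0.546

-0.546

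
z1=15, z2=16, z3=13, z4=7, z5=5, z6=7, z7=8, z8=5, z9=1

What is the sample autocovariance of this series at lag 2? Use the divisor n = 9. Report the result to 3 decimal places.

1.709

Mean z̄ = (15 + 16 + 13 + 7 + 5 + 7 + 8 + 5 + 1)/9 = 8.5556
Σ_{t=1}^{7}(z_t−z̄)(z_{t+2}−z̄) = 15.3827
γ_2 = 15.3827 / 9 = 1.709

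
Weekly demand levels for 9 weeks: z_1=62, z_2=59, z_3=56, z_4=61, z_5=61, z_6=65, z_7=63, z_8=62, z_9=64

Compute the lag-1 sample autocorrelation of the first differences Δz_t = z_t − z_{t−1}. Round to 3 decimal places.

-0.219

First differences Δz: -3, -3, 5, 0, 4, -2, -1, 2
Mean of differences = 0.2500
Numerator Σ(Δz_t−Δz̄)(Δz_{t+1}−Δz̄) = -14.8125
Denominator Σ(Δz_t−Δz̄)² = 67.5000
r_1(Δz) = -14.8125 / 67.5000 = -0.219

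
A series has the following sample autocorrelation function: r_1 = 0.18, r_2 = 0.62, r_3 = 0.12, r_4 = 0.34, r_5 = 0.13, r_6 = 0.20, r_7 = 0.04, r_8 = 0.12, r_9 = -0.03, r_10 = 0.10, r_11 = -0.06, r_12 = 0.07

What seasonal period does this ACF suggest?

The largest autocorrelation is r_2 = 0.62, with weaker echoes at lags 4 (0.34) and 6 (0.20); the remaining lags stay at or below 0.18.
The dominant spike at lag 2 indicates a seasonal period of 2.

2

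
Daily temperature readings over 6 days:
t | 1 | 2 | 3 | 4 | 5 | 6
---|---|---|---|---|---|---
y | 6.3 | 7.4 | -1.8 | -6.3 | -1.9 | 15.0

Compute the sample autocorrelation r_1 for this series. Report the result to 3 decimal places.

Mean ȳ = (6.3 + 7.4 − 1.8 − 6.3 − 1.9 + 15.0)/6 = 3.1167
Deviations from mean: 3.1833, 4.2833, -4.9167, -9.4167, -5.0167, 11.8833
Numerator Σ_{t=1}^{5}(y_t−ȳ)(y_{t+1}−ȳ) = 26.4997
Denominator Σ(y_t−ȳ)² = 307.7083
r_1 = 26.4997 / 307.7083 = 0.086

0.086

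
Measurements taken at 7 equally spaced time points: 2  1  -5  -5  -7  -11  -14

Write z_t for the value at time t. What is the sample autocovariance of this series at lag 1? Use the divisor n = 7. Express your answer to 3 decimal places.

Mean z̄ = (2 + 1 − 5 − 5 − 7 − 11 − 14)/7 = -5.5714
Σ_{t=1}^{6}(z_t−z̄)(z_{t+1}−z̄) = 106.5306
γ_1 = 106.5306 / 7 = 15.219

15.219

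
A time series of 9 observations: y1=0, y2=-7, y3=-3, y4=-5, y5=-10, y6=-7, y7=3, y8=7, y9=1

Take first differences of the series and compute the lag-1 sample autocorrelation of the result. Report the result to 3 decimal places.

First differences Δy: -7, 4, -2, -5, 3, 10, 4, -6
Mean of differences = 0.1250
Numerator Σ(Δy_t−Δȳ)(Δy_{t+1}−Δȳ) = 3.2344
Denominator Σ(Δy_t−Δȳ)² = 254.8750
r_1(Δy) = 3.2344 / 254.8750 = 0.013

0.013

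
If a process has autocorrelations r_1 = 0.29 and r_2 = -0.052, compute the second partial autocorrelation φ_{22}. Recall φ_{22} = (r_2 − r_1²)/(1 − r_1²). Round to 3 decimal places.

-0.149

φ_{22} = (r_2 − r_1²) / (1 − r_1²)
r_1² = (0.29)² = 0.0841
Numerator = -0.052 − 0.0841 = -0.1361; denominator = 1 − 0.0841 = 0.9159
φ_{22} = -0.1361 / 0.9159 = -0.149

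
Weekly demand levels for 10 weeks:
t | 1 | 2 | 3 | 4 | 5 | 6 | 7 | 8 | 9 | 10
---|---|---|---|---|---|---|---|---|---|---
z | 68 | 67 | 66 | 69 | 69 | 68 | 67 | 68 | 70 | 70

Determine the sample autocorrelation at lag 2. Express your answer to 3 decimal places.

Mean z̄ = (68 + 67 + 66 + 69 + 69 + 68 + 67 + 68 + 70 + 70)/10 = 68.2000
Numerator Σ_{t=1}^{8}(z_t−z̄)(z_{t+2}−z̄) = -5.8800
Denominator Σ(z_t−z̄)² = 15.6000
r_2 = -5.8800 / 15.6000 = -0.377

-0.377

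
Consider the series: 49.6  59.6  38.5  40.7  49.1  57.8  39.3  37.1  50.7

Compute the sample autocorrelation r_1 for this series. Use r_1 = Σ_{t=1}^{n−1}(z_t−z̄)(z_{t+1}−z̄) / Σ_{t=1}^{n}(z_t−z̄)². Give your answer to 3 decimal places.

-0.097

Mean z̄ = (49.6 + 59.6 + 38.5 + 40.7 + 49.1 + 57.8 + 39.3 + 37.1 + 50.7)/9 = 46.9333
Numerator Σ_{t=1}^{8}(z_t−z̄)(z_{t+1}−z̄) = -55.3644
Denominator Σ(z_t−z̄)² = 569.4600
r_1 = -55.3644 / 569.4600 = -0.097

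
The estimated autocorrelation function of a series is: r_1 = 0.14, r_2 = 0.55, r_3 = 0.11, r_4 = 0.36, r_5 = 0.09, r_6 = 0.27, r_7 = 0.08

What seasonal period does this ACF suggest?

The largest autocorrelation is r_2 = 0.55, with weaker echoes at lags 4 (0.36) and 6 (0.27); the remaining lags stay at or below 0.14.
The dominant spike at lag 2 indicates a seasonal period of 2.

2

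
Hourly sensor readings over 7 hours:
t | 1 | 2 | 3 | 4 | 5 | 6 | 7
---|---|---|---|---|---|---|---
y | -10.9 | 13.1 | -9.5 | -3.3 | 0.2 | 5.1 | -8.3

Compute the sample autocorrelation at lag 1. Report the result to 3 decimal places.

-0.588

Mean ȳ = (-10.9 + 13.1 − 9.5 − 3.3 + 0.2 + 5.1 − 8.3)/7 = -1.9429
Deviations from mean: -8.9571, 15.0429, -7.5571, -1.3571, 2.1429, 7.0429, -6.3571
Σ(y_t−ȳ)(y_{t+1}−ȳ) = (-134.7410) + (-113.6810) + (10.2561) + (-2.9082) + (15.0918) + (-44.7724) = -270.7547
Denominator Σ(y_t−ȳ)² = 460.0771
r_1 = -270.7547 / 460.0771 = -0.588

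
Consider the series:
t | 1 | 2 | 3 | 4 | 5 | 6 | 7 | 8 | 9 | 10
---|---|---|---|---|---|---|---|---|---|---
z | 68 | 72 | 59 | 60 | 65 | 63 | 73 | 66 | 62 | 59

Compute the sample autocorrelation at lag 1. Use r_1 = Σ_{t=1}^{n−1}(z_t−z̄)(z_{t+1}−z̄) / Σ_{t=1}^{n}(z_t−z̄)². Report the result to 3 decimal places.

Mean z̄ = (68 + 72 + 59 + 60 + 65 + 63 + 73 + 66 + 62 + 59)/10 = 64.7000
Numerator Σ_{t=1}^{9}(z_t−z̄)(z_{t+1}−z̄) = 15.9100
Denominator Σ(z_t−z̄)² = 232.1000
r_1 = 15.9100 / 232.1000 = 0.069

0.069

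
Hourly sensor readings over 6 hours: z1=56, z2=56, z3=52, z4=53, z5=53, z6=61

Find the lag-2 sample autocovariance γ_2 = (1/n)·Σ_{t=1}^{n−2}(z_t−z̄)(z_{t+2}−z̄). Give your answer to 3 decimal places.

-1.704

Mean z̄ = (56 + 56 + 52 + 53 + 53 + 61)/6 = 55.1667
Σ_{t=1}^{4}(z_t−z̄)(z_{t+2}−z̄) = -10.2222
γ_2 = -10.2222 / 6 = -1.704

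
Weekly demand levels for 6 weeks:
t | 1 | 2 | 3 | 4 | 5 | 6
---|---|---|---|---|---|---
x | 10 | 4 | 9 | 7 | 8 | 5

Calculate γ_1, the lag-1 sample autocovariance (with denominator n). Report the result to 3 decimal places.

Mean x̄ = (10 + 4 + 9 + 7 + 8 + 5)/6 = 7.1667
Σ_{t=1}^{5}(x_t−x̄)(x_{t+1}−x̄) = -17.0278
γ_1 = -17.0278 / 6 = -2.838

-2.838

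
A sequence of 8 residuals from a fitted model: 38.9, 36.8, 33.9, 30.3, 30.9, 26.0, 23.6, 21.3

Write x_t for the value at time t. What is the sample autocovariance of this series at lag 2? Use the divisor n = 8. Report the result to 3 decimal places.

Mean x̄ = (38.9 + 36.8 + 33.9 + 30.3 + 30.9 + 26.0 + 23.6 + 21.3)/8 = 30.2125
Σ_{t=1}^{6}(x_t−x̄)(x_{t+2}−x̄) = 67.7759
γ_2 = 67.7759 / 8 = 8.472

8.472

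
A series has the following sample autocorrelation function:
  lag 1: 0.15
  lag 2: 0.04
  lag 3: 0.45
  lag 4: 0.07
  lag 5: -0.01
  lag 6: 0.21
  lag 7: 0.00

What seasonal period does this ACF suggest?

The largest autocorrelation is r_3 = 0.45, with a weaker echo at lag 6 (0.21); the remaining lags stay at or below 0.15.
The dominant spike at lag 3 indicates a seasonal period of 3.

3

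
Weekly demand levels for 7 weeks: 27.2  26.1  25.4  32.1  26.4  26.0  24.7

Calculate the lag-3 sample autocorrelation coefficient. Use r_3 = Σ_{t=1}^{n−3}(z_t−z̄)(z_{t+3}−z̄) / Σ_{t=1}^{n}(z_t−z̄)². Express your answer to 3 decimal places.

Mean z̄ = (27.2 + 26.1 + 25.4 + 32.1 + 26.4 + 26.0 + 24.7)/7 = 26.8429
Deviations from mean: 0.3571, -0.7429, -1.4429, 5.2571, -0.4429, -0.8429, -2.1429
Numerator Σ_{t=1}^{4}(z_t−z̄)(z_{t+3}−z̄) = -7.8427
Denominator Σ(z_t−z̄)² = 35.8971
r_3 = -7.8427 / 35.8971 = -0.218

-0.218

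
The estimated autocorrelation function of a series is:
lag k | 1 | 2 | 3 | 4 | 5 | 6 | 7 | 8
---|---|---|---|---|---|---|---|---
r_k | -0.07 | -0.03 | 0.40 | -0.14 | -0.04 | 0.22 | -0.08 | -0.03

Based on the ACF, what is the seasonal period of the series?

The largest autocorrelation is r_3 = 0.40, with a weaker echo at lag 6 (0.22); the remaining lags stay at or below -0.03.
The dominant spike at lag 3 indicates a seasonal period of 3.

3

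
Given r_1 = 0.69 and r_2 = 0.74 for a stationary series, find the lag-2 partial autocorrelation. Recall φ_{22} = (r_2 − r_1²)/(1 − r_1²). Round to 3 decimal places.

0.504

φ_{22} = (r_2 − r_1²) / (1 − r_1²)
r_1² = (0.69)² = 0.4761
Numerator = 0.74 − 0.4761 = 0.2639; denominator = 1 − 0.4761 = 0.5239
φ_{22} = 0.2639 / 0.5239 = 0.504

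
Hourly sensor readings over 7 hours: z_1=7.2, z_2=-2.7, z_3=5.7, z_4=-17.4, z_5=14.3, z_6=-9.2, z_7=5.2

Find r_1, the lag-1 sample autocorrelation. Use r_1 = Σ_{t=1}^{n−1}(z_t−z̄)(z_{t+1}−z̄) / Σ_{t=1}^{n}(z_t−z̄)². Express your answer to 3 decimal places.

Mean z̄ = (7.2 − 2.7 + 5.7 − 17.4 + 14.3 − 9.2 + 5.2)/7 = 0.4429
Deviations from mean: 6.7571, -3.1429, 5.2571, -17.8429, 13.8571, -9.6429, 4.7571
Σ(z_t−z̄)(z_{t+1}−z̄) = (-21.2367) + (-16.5224) + (-93.8024) + (-247.2510) + (-133.6224) + (-45.8724) = -558.3076
Denominator Σ(z_t−z̄)² = 709.1771
r_1 = -558.3076 / 709.1771 = -0.787

-0.787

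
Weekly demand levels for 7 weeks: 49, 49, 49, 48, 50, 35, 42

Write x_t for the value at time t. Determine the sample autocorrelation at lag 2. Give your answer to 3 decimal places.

Mean x̄ = (49 + 49 + 49 + 48 + 50 + 35 + 42)/7 = 46.0000
Σ(x_t−x̄)(x_{t+2}−x̄) = (9.0000) + (6.0000) + (12.0000) + (-22.0000) + (-16.0000) = -11.0000
Denominator Σ(x_t−x̄)² = 184.0000
r_2 = -11.0000 / 184.0000 = -0.060

-0.060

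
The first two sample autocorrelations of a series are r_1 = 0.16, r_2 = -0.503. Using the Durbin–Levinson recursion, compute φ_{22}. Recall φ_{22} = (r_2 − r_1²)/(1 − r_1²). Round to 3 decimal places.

φ_{22} = (r_2 − r_1²) / (1 − r_1²)
r_1² = (0.16)² = 0.0256
Numerator = -0.503 − 0.0256 = -0.5286; denominator = 1 − 0.0256 = 0.9744
φ_{22} = -0.5286 / 0.9744 = -0.542

-0.542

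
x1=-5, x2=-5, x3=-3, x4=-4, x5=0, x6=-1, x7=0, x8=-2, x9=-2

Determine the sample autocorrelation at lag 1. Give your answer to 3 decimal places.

0.442

Mean x̄ = (-5 − 5 − 3 − 4 + 0 − 1 + 0 − 2 − 2)/9 = -2.4444
Numerator Σ_{t=1}^{8}(x_t−x̄)(x_{t+1}−x̄) = 13.3580
Denominator Σ(x_t−x̄)² = 30.2222
r_1 = 13.3580 / 30.2222 = 0.442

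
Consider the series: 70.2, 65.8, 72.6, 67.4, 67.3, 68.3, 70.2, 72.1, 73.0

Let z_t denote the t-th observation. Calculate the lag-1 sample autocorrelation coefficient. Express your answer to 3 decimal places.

Mean z̄ = (70.2 + 65.8 + 72.6 + 67.4 + 67.3 + 68.3 + 70.2 + 72.1 + 73.0)/9 = 69.6556
Numerator Σ_{t=1}^{8}(z_t−z̄)(z_{t+1}−z̄) = -2.8186
Denominator Σ(z_t−z̄)² = 53.7622
r_1 = -2.8186 / 53.7622 = -0.052

-0.052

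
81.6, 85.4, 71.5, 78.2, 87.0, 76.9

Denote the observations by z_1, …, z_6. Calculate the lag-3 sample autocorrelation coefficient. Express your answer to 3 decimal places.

Mean z̄ = (81.6 + 85.4 + 71.5 + 78.2 + 87.0 + 76.9)/6 = 80.1000
Numerator Σ_{t=1}^{3}(z_t−z̄)(z_{t+3}−z̄) = 61.2400
Denominator Σ(z_t−z̄)² = 165.7600
r_3 = 61.2400 / 165.7600 = 0.369

0.369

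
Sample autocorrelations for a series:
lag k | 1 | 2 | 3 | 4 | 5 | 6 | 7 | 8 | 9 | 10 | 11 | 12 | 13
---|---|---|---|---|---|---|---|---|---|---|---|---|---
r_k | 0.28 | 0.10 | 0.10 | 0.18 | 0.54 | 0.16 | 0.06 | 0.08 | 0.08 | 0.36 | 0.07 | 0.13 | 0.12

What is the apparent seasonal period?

The largest autocorrelation is r_5 = 0.54, with a weaker echo at lag 10 (0.36); the remaining lags stay at or below 0.28. The elevated value at lag 1 (0.28), dropping to 0.10 at lag 2, reflects decaying short-term dependence rather than seasonality.
The dominant spike at lag 5 indicates a seasonal period of 5.

5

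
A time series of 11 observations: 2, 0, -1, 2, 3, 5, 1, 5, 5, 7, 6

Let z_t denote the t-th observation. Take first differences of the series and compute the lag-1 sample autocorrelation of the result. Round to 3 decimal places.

First differences Δz: -2, -1, 3, 1, 2, -4, 4, 0, 2, -1
Mean of differences = 0.4000
Numerator Σ(Δz_t−Δz̄)(Δz_{t+1}−Δz̄) = -24.9600
Denominator Σ(Δz_t−Δz̄)² = 54.4000
r_1(Δz) = -24.9600 / 54.4000 = -0.459

-0.459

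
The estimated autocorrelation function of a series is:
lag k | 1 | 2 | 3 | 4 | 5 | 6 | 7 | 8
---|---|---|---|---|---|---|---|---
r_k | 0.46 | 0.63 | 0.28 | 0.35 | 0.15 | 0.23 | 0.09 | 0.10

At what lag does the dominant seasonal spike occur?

2

The largest autocorrelation is r_2 = 0.63; the remaining lags stay at or below 0.46.
The dominant spike at lag 2 indicates a seasonal period of 2.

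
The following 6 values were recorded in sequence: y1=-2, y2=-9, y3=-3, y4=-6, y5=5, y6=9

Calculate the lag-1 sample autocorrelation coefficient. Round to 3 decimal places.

Mean ȳ = (-2 − 9 − 3 − 6 + 5 + 9)/6 = -1.0000
Σ(y_t−ȳ)(y_{t+1}−ȳ) = (8.0000) + (16.0000) + (10.0000) + (-30.0000) + (60.0000) = 64.0000
Denominator Σ(y_t−ȳ)² = 230.0000
r_1 = 64.0000 / 230.0000 = 0.278

0.278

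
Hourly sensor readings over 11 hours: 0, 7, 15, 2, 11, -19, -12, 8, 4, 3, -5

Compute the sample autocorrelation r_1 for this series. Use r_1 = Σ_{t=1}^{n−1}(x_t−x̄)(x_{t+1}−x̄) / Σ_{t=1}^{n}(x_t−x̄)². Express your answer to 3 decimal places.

0.083

Mean x̄ = (0 + 7 + 15 + 2 + 11 − 19 − 12 + 8 + 4 + 3 − 5)/11 = 1.2727
Numerator Σ_{t=1}^{10}(x_t−x̄)(x_{t+1}−x̄) = 83.1983
Denominator Σ(x_t−x̄)² = 1000.1818
r_1 = 83.1983 / 1000.1818 = 0.083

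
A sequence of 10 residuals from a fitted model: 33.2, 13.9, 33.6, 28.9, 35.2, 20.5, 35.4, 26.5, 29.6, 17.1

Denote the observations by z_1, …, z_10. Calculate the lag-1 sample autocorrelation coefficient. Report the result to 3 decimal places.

-0.521

Mean z̄ = (33.2 + 13.9 + 33.6 + 28.9 + 35.2 + 20.5 + 35.4 + 26.5 + 29.6 + 17.1)/10 = 27.3900
Numerator Σ_{t=1}^{9}(z_t−z̄)(z_{t+1}−z̄) = -281.8161
Denominator Σ(z_t−z̄)² = 540.7690
r_1 = -281.8161 / 540.7690 = -0.521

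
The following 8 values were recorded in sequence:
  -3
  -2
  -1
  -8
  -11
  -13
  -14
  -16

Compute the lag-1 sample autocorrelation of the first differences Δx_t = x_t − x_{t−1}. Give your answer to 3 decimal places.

-0.016

First differences Δx: 1, 1, -7, -3, -2, -1, -2
Mean of differences = -1.8571
Numerator Σ(Δx_t−Δx̄)(Δx_{t+1}−Δx̄) = -0.7347
Denominator Σ(Δx_t−Δx̄)² = 44.8571
r_1(Δx) = -0.7347 / 44.8571 = -0.016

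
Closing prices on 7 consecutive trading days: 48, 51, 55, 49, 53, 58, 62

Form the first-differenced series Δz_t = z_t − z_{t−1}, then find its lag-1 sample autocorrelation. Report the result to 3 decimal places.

First differences Δz: 3, 4, -6, 4, 5, 4
Mean of differences = 2.3333
Numerator Σ(Δz_t−Δz̄)(Δz_{t+1}−Δz̄) = -17.7778
Denominator Σ(Δz_t−Δz̄)² = 85.3333
r_1(Δz) = -17.7778 / 85.3333 = -0.208

-0.208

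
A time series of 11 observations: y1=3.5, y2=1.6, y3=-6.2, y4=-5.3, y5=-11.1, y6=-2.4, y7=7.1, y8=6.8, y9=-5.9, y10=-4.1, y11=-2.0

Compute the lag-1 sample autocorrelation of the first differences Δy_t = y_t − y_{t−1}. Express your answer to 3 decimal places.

First differences Δy: -1.9, -7.8, 0.9, -5.8, 8.7, 9.5, -0.3, -12.7, 1.8, 2.1
Mean of differences = -0.5500
Numerator Σ(Δy_t−Δȳ)(Δy_{t+1}−Δȳ) = 13.2125
Denominator Σ(Δy_t−Δȳ)² = 430.8450
r_1(Δy) = 13.2125 / 430.8450 = 0.031

0.031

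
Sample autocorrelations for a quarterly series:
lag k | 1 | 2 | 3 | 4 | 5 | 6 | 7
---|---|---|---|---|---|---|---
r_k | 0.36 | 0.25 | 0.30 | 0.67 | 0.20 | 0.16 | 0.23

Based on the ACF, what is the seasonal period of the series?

The largest autocorrelation is r_4 = 0.67; the remaining lags stay at or below 0.36. The elevated value at lag 1 (0.36), dropping to 0.25 at lag 2, reflects decaying short-term dependence rather than seasonality.
The dominant spike at lag 4 indicates a seasonal period of 4.

4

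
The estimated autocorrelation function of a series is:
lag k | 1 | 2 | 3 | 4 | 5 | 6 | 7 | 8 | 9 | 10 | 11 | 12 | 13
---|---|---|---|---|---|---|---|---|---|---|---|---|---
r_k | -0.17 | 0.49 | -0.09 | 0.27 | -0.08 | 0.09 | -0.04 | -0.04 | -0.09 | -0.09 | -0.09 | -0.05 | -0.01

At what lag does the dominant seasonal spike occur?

The largest autocorrelation is r_2 = 0.49, with a weaker echo at lag 4 (0.27); the remaining lags stay at or below 0.09.
The dominant spike at lag 2 indicates a seasonal period of 2.

2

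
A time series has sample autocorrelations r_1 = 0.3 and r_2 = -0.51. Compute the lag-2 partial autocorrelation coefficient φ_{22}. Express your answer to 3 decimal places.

-0.659

φ_{22} = (r_2 − r_1²) / (1 − r_1²)
r_1² = (0.3)² = 0.09
Numerator = -0.51 − 0.0900 = -0.6000; denominator = 1 − 0.0900 = 0.9100
φ_{22} = -0.6000 / 0.9100 = -0.659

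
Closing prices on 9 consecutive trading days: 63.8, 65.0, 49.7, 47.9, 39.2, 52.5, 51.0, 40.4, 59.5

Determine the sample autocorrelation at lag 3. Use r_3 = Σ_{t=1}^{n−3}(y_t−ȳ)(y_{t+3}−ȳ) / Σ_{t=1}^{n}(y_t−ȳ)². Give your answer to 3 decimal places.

-0.084

Mean ȳ = (63.8 + 65.0 + 49.7 + 47.9 + 39.2 + 52.5 + 51.0 + 40.4 + 59.5)/9 = 52.1111
Numerator Σ_{t=1}^{6}(y_t−ȳ)(y_{t+3}−ȳ) = -57.8148
Denominator Σ(y_t−ȳ)² = 686.1289
r_3 = -57.8148 / 686.1289 = -0.084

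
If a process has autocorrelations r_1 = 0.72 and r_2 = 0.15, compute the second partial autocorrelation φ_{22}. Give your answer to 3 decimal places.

φ_{22} = (r_2 − r_1²) / (1 − r_1²)
r_1² = (0.72)² = 0.5184
Numerator = 0.15 − 0.5184 = -0.3684; denominator = 1 − 0.5184 = 0.4816
φ_{22} = -0.3684 / 0.4816 = -0.765

-0.765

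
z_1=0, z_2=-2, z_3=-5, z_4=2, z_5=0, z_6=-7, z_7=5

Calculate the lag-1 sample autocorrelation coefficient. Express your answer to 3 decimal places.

-0.480

Mean z̄ = (0 − 2 − 5 + 2 + 0 − 7 + 5)/7 = -1.0000
Deviations from mean: 1.0000, -1.0000, -4.0000, 3.0000, 1.0000, -6.0000, 6.0000
Numerator Σ_{t=1}^{6}(z_t−z̄)(z_{t+1}−z̄) = -48.0000
Denominator Σ(z_t−z̄)² = 100.0000
r_1 = -48.0000 / 100.0000 = -0.480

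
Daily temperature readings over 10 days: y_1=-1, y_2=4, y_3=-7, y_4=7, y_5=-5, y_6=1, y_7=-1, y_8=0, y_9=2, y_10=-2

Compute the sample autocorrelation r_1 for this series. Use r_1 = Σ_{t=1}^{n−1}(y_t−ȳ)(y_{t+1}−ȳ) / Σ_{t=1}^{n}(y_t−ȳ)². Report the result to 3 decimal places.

Mean ȳ = (-1 + 4 − 7 + 7 − 5 + 1 − 1 + 0 + 2 − 2)/10 = -0.2000
Numerator Σ_{t=1}^{9}(y_t−ȳ)(y_{t+1}−ȳ) = -125.8400
Denominator Σ(y_t−ȳ)² = 149.6000
r_1 = -125.8400 / 149.6000 = -0.841

-0.841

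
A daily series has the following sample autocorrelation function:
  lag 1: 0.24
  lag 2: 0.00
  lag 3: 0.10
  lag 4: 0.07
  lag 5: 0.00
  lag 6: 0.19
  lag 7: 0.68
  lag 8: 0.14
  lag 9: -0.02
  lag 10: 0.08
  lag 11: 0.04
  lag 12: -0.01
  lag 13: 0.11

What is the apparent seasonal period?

The largest autocorrelation is r_7 = 0.68; the remaining lags stay at or below 0.24. The elevated value at lag 1 (0.24), dropping to 0.00 at lag 2, reflects decaying short-term dependence rather than seasonality.
The dominant spike at lag 7 indicates a seasonal period of 7.

7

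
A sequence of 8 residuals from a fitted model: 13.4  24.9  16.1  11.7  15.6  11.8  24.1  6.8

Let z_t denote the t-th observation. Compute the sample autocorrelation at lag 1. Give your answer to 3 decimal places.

-0.459

Mean z̄ = (13.4 + 24.9 + 16.1 + 11.7 + 15.6 + 11.8 + 24.1 + 6.8)/8 = 15.5500
Deviations from mean: -2.1500, 9.3500, 0.5500, -3.8500, 0.0500, -3.7500, 8.5500, -8.7500
Σ(z_t−z̄)(z_{t+1}−z̄) = (-20.1025) + (5.1425) + (-2.1175) + (-0.1925) + (-0.1875) + (-32.0625) + (-74.8125) = -124.3325
Denominator Σ(z_t−z̄)² = 270.9000
r_1 = -124.3325 / 270.9000 = -0.459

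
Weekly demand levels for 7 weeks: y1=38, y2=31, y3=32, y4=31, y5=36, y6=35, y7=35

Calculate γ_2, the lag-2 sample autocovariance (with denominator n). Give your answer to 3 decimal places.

Mean ȳ = (38 + 31 + 32 + 31 + 36 + 35 + 35)/7 = 34.0000
Deviations: 4.0000, -3.0000, -2.0000, -3.0000, 2.0000, 1.0000, 1.0000
Σ_{t=1}^{5}(y_t−ȳ)(y_{t+2}−ȳ) = -4.0000
γ_2 = -4.0000 / 7 = -0.571

-0.571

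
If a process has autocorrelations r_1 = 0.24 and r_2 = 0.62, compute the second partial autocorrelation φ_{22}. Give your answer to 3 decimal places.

0.597

φ_{22} = (r_2 − r_1²) / (1 − r_1²)
r_1² = (0.24)² = 0.0576
Numerator = 0.62 − 0.0576 = 0.5624; denominator = 1 − 0.0576 = 0.9424
φ_{22} = 0.5624 / 0.9424 = 0.597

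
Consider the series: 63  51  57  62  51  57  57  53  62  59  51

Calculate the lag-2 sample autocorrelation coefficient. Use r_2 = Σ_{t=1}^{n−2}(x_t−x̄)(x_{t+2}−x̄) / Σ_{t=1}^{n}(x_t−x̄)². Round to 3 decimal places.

-0.321

Mean x̄ = (63 + 51 + 57 + 62 + 51 + 57 + 57 + 53 + 62 + 59 + 51)/11 = 56.6364
Numerator Σ_{t=1}^{9}(x_t−x̄)(x_{t+2}−x̄) = -68.2645
Denominator Σ(x_t−x̄)² = 212.5455
r_2 = -68.2645 / 212.5455 = -0.321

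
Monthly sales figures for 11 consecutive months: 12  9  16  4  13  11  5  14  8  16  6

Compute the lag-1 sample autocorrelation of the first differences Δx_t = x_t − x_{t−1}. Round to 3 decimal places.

First differences Δx: -3, 7, -12, 9, -2, -6, 9, -6, 8, -10
Mean of differences = -0.6000
Numerator Σ(Δx_t−Δx̄)(Δx_{t+1}−Δx̄) = -451.1600
Denominator Σ(Δx_t−Δx̄)² = 600.4000
r_1(Δx) = -451.1600 / 600.4000 = -0.751

-0.751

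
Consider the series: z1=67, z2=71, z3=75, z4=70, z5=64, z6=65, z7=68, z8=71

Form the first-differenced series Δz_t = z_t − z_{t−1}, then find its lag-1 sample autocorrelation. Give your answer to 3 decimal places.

0.304

First differences Δz: 4, 4, -5, -6, 1, 3, 3
Mean of differences = 0.5714
Numerator Σ(Δz_t−Δz̄)(Δz_{t+1}−Δz̄) = 33.3878
Denominator Σ(Δz_t−Δz̄)² = 109.7143
r_1(Δz) = 33.3878 / 109.7143 = 0.304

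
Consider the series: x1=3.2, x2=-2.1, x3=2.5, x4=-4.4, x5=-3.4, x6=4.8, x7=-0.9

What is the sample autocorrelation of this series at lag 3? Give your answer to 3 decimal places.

0.117

Mean x̄ = (3.2 − 2.1 + 2.5 − 4.4 − 3.4 + 4.8 − 0.9)/7 = -0.0429
Deviations from mean: 3.2429, -2.0571, 2.5429, -4.3571, -3.3571, 4.8429, -0.8571
Σ(x_t−x̄)(x_{t+3}−x̄) = (-14.1296) + (6.9061) + (12.3147) + (3.7347) = 8.8259
Denominator Σ(x_t−x̄)² = 75.6571
r_3 = 8.8259 / 75.6571 = 0.117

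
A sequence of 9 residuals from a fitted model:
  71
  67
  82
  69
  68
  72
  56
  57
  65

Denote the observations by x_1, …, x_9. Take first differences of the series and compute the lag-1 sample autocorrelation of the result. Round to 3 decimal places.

-0.439

First differences Δx: -4, 15, -13, -1, 4, -16, 1, 8
Mean of differences = -0.7500
Numerator Σ(Δx_t−Δx̄)(Δx_{t+1}−Δx̄) = -326.0625
Denominator Σ(Δx_t−Δx̄)² = 743.5000
r_1(Δx) = -326.0625 / 743.5000 = -0.439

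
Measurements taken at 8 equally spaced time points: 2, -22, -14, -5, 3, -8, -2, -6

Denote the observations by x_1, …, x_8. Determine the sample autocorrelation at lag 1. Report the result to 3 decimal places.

-0.065

Mean x̄ = (2 − 22 − 14 − 5 + 3 − 8 − 2 − 6)/8 = -6.5000
Deviations from mean: 8.5000, -15.5000, -7.5000, 1.5000, 9.5000, -1.5000, 4.5000, 0.5000
Σ(x_t−x̄)(x_{t+1}−x̄) = (-131.7500) + (116.2500) + (-11.2500) + (14.2500) + (-14.2500) + (-6.7500) + (2.2500) = -31.2500
Denominator Σ(x_t−x̄)² = 484.0000
r_1 = -31.2500 / 484.0000 = -0.065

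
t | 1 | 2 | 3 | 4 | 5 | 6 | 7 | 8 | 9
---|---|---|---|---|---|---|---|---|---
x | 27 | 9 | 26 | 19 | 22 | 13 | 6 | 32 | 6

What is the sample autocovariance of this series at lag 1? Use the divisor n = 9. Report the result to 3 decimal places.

-48.536

Mean x̄ = (27 + 9 + 26 + 19 + 22 + 13 + 6 + 32 + 6)/9 = 17.7778
Σ_{t=1}^{8}(x_t−x̄)(x_{t+1}−x̄) = -436.8272
γ_1 = -436.8272 / 9 = -48.536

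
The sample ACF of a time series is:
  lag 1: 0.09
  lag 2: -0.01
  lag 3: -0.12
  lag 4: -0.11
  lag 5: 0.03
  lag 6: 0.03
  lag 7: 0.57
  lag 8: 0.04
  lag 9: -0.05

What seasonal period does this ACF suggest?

The largest autocorrelation is r_7 = 0.57; the remaining lags stay at or below 0.09.
The dominant spike at lag 7 indicates a seasonal period of 7.

7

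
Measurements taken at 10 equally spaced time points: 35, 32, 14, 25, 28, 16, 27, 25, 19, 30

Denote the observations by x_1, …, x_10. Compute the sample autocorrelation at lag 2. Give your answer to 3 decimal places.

Mean x̄ = (35 + 32 + 14 + 25 + 28 + 16 + 27 + 25 + 19 + 30)/10 = 25.1000
Numerator Σ_{t=1}^{8}(x_t−x̄)(x_{t+2}−x̄) = -147.5200
Denominator Σ(x_t−x̄)² = 424.9000
r_2 = -147.5200 / 424.9000 = -0.347

-0.347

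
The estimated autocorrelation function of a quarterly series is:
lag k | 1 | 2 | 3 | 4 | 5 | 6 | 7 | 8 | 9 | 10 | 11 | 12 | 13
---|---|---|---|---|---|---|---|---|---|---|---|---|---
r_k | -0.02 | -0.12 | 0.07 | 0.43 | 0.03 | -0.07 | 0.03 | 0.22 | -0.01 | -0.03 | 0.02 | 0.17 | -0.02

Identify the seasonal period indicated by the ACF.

The largest autocorrelation is r_4 = 0.43, with weaker echoes at lags 8 (0.22) and 12 (0.17); the remaining lags stay at or below 0.07.
The dominant spike at lag 4 indicates a seasonal period of 4.

4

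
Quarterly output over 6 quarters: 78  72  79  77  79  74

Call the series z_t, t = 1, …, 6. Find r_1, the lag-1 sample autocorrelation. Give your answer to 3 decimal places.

-0.524

Mean z̄ = (78 + 72 + 79 + 77 + 79 + 74)/6 = 76.5000
Σ(z_t−z̄)(z_{t+1}−z̄) = (-6.7500) + (-11.2500) + (1.2500) + (1.2500) + (-6.2500) = -21.7500
Denominator Σ(z_t−z̄)² = 41.5000
r_1 = -21.7500 / 41.5000 = -0.524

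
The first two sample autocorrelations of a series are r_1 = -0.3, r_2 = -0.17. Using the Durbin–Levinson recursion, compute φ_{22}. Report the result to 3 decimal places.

φ_{22} = (r_2 − r_1²) / (1 − r_1²)
r_1² = (-0.3)² = 0.09
Numerator = -0.17 − 0.0900 = -0.2600; denominator = 1 − 0.0900 = 0.9100
φ_{22} = -0.2600 / 0.9100 = -0.286

-0.286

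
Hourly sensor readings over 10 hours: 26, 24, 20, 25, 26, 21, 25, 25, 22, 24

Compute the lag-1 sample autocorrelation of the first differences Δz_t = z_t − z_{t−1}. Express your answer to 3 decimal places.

-0.387

First differences Δz: -2, -4, 5, 1, -5, 4, 0, -3, 2
Mean of differences = -0.2222
Numerator Σ(Δz_t−Δz̄)(Δz_{t+1}−Δz̄) = -38.4938
Denominator Σ(Δz_t−Δz̄)² = 99.5556
r_1(Δz) = -38.4938 / 99.5556 = -0.387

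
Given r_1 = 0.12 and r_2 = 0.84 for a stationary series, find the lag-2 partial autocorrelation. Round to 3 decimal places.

φ_{22} = (r_2 − r_1²) / (1 − r_1²)
r_1² = (0.12)² = 0.0144
Numerator = 0.84 − 0.0144 = 0.8256; denominator = 1 − 0.0144 = 0.9856
φ_{22} = 0.8256 / 0.9856 = 0.838

0.838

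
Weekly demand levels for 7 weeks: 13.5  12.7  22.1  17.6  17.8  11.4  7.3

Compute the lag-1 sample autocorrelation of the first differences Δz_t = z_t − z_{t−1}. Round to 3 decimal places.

First differences Δz: -0.8, 9.4, -4.5, 0.2, -6.4, -4.1
Mean of differences = -1.0333
Numerator Σ(Δz_t−Δz̄)(Δz_{t+1}−Δz̄) = -28.1711
Denominator Σ(Δz_t−Δz̄)² = 160.6533
r_1(Δz) = -28.1711 / 160.6533 = -0.175

-0.175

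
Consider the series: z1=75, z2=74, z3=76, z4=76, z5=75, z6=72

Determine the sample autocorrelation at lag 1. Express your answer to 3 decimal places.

0.020

Mean z̄ = (75 + 74 + 76 + 76 + 75 + 72)/6 = 74.6667
Numerator Σ_{t=1}^{5}(z_t−z̄)(z_{t+1}−z̄) = 0.2222
Denominator Σ(z_t−z̄)² = 11.3333
r_1 = 0.2222 / 11.3333 = 0.020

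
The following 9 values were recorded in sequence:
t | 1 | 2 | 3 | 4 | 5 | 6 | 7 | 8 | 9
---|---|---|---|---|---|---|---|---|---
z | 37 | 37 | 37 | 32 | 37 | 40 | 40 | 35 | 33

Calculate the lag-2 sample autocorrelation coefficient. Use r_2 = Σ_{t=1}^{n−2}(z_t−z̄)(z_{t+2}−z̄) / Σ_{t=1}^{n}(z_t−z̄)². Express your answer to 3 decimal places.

Mean z̄ = (37 + 37 + 37 + 32 + 37 + 40 + 40 + 35 + 33)/9 = 36.4444
Σ(z_t−z̄)(z_{t+2}−z̄) = (0.3086) + (-2.4691) + (0.3086) + (-15.8025) + (1.9753) + (-5.1358) + (-12.2469) = -33.0617
Denominator Σ(z_t−z̄)² = 60.2222
r_2 = -33.0617 / 60.2222 = -0.549

-0.549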